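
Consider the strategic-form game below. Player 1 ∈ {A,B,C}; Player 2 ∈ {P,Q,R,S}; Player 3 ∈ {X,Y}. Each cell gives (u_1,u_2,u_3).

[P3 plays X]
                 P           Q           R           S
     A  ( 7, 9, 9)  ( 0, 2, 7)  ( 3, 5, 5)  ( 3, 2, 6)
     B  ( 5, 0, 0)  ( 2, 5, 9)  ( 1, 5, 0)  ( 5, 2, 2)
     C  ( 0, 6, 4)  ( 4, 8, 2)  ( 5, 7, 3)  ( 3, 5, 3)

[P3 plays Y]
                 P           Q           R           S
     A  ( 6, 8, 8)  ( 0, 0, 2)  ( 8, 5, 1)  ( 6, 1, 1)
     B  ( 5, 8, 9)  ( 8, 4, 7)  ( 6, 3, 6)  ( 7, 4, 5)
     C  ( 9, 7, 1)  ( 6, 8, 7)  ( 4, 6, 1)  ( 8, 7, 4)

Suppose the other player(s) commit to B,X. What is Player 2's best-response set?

argmax u_2 = {Q,R}

u_2(P vs B,X) = 0
u_2(Q vs B,X) = 5
u_2(R vs B,X) = 5
u_2(S vs B,X) = 2
max payoff 5 at {Q,R}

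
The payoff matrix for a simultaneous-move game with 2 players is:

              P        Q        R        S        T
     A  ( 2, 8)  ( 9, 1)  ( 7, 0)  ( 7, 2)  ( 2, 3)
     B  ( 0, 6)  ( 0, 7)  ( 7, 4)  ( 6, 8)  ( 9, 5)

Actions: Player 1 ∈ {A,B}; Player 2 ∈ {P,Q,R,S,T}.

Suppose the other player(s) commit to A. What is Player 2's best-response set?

u_2(P vs A) = 8
u_2(Q vs A) = 1
u_2(R vs A) = 0
u_2(S vs A) = 2
u_2(T vs A) = 3
max payoff 8 at {P}

P2 best: {P}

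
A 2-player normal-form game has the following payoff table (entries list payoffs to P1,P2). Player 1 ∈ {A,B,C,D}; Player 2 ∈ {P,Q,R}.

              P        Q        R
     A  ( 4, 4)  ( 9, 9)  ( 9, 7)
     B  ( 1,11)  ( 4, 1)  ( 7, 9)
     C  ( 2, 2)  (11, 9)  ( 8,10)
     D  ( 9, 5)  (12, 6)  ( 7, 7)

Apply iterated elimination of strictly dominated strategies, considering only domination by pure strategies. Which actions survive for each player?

P1 drop B (A beats it: P:4>1 Q:9>4 R:9>7)
P2 drop P (Q beats it: A:9>4 C:9>2 D:6>5)
P1→{A,C,D} P2→{Q,R}

Remaining: P1:{A,C,D} P2:{Q,R}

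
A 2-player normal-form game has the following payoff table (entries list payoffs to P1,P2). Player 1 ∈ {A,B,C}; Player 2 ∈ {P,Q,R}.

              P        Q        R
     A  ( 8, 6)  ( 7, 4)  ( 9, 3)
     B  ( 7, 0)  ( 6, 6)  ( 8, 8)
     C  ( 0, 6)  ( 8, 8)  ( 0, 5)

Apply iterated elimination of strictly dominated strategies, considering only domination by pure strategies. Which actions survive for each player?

Survivors P1:{A,C} P2:{P,Q}

P1 drop B (A beats it: P:8>7 Q:7>6 R:9>8)
P2 drop R (P beats it: A:6>3 C:6>5)
P1→{A,C} P2→{P,Q}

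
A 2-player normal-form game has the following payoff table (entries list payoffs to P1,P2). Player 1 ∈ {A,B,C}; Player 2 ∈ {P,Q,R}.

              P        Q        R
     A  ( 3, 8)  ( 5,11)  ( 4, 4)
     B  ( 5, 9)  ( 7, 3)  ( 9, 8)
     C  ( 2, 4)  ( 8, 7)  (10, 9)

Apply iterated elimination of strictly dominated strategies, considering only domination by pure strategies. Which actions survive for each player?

Survivors P1:{B,C} P2:{P,R}

P1 drop A (B beats it: P:5>3 Q:7>5 R:9>4)
P2 drop Q (R beats it: B:8>3 C:9>7)
P1→{B,C} P2→{P,R}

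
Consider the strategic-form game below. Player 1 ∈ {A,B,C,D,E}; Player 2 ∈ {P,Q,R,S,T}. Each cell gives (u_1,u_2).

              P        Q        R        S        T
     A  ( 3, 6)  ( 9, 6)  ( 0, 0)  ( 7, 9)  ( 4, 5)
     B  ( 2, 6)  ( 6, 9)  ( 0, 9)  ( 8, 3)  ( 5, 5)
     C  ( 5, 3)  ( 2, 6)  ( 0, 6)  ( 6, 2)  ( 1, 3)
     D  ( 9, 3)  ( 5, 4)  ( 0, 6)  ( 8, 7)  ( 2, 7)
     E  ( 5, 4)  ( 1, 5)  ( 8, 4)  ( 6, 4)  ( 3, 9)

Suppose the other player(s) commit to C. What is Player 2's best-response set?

u_2(P vs C) = 3
u_2(Q vs C) = 6
u_2(R vs C) = 6
u_2(S vs C) = 2
u_2(T vs C) = 3
max payoff 6 at {Q,R}

argmax u_2 = {Q,R}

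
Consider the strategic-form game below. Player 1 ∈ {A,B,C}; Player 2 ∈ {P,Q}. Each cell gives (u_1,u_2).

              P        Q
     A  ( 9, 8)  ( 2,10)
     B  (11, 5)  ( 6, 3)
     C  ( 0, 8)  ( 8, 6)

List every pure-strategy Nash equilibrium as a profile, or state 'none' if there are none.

PSNE = {(B,P)}

(A,P): not NE [P1→B gives 11>9; P2→Q gives 10>8]
(A,Q): not NE [P1→C gives 8>2]
(B,P): NE
(B,Q): not NE [P1→C gives 8>6; P2→P gives 5>3]
(C,P): not NE [P1→B gives 11>0]
(C,Q): not NE [P2→P gives 8>6]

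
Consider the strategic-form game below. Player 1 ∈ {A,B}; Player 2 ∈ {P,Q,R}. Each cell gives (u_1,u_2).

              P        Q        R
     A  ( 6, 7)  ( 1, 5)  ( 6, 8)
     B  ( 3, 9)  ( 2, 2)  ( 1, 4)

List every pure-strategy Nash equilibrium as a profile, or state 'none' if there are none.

(A,P): not NE [P2→R gives 8>7]
(A,Q): not NE [P1→B gives 2>1; P2→R gives 8>5]
(A,R): NE
(B,P): not NE [P1→A gives 6>3]
(B,Q): not NE [P2→P gives 9>2]
(B,R): not NE [P1→A gives 6>1; P2→P gives 9>4]

PSNE = {(A,R)}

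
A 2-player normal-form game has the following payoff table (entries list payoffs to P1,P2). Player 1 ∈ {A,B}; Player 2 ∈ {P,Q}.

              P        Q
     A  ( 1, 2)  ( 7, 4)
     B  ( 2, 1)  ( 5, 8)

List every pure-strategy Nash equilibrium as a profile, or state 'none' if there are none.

PSNE = {(A,Q)}

(A,P): not NE [P1→B gives 2>1; P2→Q gives 4>2]
(A,Q): NE
(B,P): not NE [P2→Q gives 8>1]
(B,Q): not NE [P1→A gives 7>5]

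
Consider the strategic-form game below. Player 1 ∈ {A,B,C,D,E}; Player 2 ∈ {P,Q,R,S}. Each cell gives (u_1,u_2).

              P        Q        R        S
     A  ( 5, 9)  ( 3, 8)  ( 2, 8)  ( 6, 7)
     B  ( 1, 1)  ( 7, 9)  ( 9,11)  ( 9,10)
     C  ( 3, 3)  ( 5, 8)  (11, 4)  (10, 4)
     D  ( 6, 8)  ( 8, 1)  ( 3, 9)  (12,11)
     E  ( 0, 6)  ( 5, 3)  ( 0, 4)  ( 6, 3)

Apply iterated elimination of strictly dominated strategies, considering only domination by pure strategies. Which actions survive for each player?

Survivors P1:{B,C,D} P2:{Q,R,S}

P1 drop A (D beats it: P:6>5 Q:8>3 R:3>2 S:12>6)
P1 drop E (B beats it: P:1>0 Q:7>5 R:9>0 S:9>6)
P2 drop P (R beats it: B:11>1 C:4>3 D:9>8)
P1→{B,C,D} P2→{Q,R,S}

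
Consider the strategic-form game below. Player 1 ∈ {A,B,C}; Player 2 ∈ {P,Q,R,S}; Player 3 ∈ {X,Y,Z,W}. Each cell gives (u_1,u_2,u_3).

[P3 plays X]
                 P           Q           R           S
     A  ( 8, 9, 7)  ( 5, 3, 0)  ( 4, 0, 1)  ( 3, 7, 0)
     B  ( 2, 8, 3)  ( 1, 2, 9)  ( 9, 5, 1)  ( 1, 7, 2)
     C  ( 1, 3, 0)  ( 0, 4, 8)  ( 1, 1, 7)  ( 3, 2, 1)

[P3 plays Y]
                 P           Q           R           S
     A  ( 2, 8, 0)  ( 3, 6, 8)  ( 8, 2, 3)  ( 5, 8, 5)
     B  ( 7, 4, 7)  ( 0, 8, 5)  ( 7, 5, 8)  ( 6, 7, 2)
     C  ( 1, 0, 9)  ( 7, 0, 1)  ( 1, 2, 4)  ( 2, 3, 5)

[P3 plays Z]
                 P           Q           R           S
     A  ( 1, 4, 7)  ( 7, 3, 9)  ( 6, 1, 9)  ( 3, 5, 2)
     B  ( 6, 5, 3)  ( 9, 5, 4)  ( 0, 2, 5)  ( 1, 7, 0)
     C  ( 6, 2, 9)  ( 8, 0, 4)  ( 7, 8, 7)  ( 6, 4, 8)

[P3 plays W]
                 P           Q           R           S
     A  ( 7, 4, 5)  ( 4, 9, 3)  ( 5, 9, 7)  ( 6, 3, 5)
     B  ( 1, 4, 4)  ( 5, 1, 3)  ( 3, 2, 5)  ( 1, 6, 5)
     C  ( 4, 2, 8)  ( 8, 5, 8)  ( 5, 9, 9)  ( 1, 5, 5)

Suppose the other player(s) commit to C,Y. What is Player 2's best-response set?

u_2(P vs C,Y) = 0
u_2(Q vs C,Y) = 0
u_2(R vs C,Y) = 2
u_2(S vs C,Y) = 3
max payoff 3 at {S}

BR_2 = {S}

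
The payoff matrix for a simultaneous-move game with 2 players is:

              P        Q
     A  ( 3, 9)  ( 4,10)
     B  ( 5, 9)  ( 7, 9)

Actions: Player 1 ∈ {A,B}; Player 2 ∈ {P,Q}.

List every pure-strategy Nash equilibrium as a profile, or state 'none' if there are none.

(A,P): not NE [P1→B gives 5>3; P2→Q gives 10>9]
(A,Q): not NE [P1→B gives 7>4]
(B,P): NE
(B,Q): NE

NE set: (B,P), (B,Q)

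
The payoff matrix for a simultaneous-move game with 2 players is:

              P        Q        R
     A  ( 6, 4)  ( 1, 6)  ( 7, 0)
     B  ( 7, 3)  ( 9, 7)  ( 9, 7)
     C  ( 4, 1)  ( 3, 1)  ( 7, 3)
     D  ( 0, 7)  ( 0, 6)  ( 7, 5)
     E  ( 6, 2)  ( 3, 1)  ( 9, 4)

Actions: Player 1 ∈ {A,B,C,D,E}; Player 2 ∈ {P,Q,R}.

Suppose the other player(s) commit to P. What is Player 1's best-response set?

u_1(A vs P) = 6
u_1(B vs P) = 7
u_1(C vs P) = 4
u_1(D vs P) = 0
u_1(E vs P) = 6
max payoff 7 at {B}

argmax u_1 = {B}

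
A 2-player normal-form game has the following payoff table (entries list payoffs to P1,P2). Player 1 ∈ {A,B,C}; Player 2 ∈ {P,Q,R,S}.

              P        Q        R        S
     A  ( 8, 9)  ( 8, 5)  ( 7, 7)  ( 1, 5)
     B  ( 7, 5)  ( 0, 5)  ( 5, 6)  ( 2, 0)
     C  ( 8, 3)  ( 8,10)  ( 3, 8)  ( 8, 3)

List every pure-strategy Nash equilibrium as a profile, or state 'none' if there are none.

(A,P): NE
(A,Q): not NE [P2→P gives 9>5]
(A,R): not NE [P2→P gives 9>7]
(A,S): not NE [P1→C gives 8>1; P2→P gives 9>5]
(B,P): not NE [P1→C gives 8>7; P2→R gives 6>5]
(B,Q): not NE [P1→C gives 8>0; P2→R gives 6>5]
(B,R): not NE [P1→A gives 7>5]
(B,S): not NE [P1→C gives 8>2; P2→R gives 6>0]
(C,P): not NE [P2→Q gives 10>3]
(C,Q): NE
(C,R): not NE [P1→A gives 7>3; P2→Q gives 10>8]
(C,S): not NE [P2→Q gives 10>3]

PSNE = {(A,P), (C,Q)}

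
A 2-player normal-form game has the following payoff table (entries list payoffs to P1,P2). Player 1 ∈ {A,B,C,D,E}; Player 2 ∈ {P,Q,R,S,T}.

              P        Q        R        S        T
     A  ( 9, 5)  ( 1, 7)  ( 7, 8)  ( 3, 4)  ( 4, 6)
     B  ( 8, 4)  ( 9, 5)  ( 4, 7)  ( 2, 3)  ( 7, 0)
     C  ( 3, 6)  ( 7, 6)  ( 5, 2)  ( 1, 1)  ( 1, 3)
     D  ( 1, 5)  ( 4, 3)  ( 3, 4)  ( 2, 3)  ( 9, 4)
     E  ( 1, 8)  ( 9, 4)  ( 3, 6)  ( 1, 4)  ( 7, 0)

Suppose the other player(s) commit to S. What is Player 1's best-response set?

u_1(A vs S) = 3
u_1(B vs S) = 2
u_1(C vs S) = 1
u_1(D vs S) = 2
u_1(E vs S) = 1
max payoff 3 at {A}

BR_1 = {A}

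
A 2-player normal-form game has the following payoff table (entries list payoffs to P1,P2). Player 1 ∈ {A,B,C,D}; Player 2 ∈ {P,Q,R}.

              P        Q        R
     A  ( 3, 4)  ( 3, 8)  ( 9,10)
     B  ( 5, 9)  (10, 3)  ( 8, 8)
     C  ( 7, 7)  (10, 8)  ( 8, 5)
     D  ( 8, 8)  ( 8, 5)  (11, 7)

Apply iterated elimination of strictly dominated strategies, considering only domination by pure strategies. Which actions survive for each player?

P1 drop A (D beats it: P:8>3 Q:8>3 R:11>9)
P2 drop R (P beats it: B:9>8 C:7>5 D:8>7)
P1→{B,C,D} P2→{P,Q}

Remaining: P1:{B,C,D} P2:{P,Q}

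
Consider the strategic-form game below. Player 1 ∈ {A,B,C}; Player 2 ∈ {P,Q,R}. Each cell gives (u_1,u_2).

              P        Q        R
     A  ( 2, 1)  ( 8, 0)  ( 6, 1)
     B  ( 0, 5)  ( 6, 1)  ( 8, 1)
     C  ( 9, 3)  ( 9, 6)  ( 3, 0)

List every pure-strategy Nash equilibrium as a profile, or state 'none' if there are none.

(A,P): not NE [P1→C gives 9>2]
(A,Q): not NE [P1→C gives 9>8; P2→R gives 1>0]
(A,R): not NE [P1→B gives 8>6]
(B,P): not NE [P1→C gives 9>0]
(B,Q): not NE [P1→C gives 9>6; P2→P gives 5>1]
(B,R): not NE [P2→P gives 5>1]
(C,P): not NE [P2→Q gives 6>3]
(C,Q): NE
(C,R): not NE [P1→B gives 8>3; P2→Q gives 6>0]

NE set: (C,Q)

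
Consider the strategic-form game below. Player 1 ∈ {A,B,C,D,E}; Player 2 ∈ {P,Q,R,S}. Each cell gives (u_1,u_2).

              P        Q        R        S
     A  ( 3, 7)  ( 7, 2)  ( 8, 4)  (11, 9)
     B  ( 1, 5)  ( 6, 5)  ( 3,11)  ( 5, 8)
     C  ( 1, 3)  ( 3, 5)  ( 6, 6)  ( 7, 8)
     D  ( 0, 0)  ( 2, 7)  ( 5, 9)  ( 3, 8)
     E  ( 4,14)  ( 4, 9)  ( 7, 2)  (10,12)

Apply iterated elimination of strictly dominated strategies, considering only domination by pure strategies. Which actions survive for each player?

IESDS → P1:{A,E} P2:{P,S}

P1 drop B (A beats it: P:3>1 Q:7>6 R:8>3 S:11>5)
P1 drop C (A beats it: P:3>1 Q:7>3 R:8>6 S:11>7)
P1 drop D (A beats it: P:3>0 Q:7>2 R:8>5 S:11>3)
P2 drop Q (P beats it: A:7>2 E:14>9)
P2 drop R (P beats it: A:7>4 E:14>2)
P1→{A,E} P2→{P,S}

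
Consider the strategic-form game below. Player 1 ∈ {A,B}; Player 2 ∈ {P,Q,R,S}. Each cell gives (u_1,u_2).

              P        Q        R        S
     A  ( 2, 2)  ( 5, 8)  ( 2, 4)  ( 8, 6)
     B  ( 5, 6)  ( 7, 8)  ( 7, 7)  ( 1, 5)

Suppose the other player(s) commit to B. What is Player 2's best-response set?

argmax u_2 = {Q}

u_2(P vs B) = 6
u_2(Q vs B) = 8
u_2(R vs B) = 7
u_2(S vs B) = 5
max payoff 8 at {Q}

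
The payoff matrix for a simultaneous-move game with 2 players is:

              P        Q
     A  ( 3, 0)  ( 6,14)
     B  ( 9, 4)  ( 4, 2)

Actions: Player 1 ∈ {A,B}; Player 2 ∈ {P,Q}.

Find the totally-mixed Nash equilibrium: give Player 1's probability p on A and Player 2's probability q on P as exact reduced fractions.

P1 indiff ⇒ q·3+(1-q)·6 = q·9+(1-q)·4 ⇒ q(-6) = (1-q)(-2) ⇒ q = 1/4
P2 indiff ⇒ p·0+(1-p)·4 = p·14+(1-p)·2 ⇒ p(-14) = (1-p)(-2) ⇒ p = 1/8

p=1/8, q=1/4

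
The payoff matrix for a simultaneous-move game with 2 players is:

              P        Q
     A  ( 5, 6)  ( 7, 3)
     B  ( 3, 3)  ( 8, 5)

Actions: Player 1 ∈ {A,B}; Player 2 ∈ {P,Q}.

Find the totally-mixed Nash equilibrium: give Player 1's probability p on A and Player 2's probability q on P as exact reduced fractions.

P1 mixes 2/5 on A; P2 mixes 1/3 on P

P1 indiff ⇒ q·5+(1-q)·7 = q·3+(1-q)·8 ⇒ q(2) = (1-q)(1) ⇒ q = 1/3
P2 indiff ⇒ p·6+(1-p)·3 = p·3+(1-p)·5 ⇒ p(3) = (1-p)(2) ⇒ p = 2/5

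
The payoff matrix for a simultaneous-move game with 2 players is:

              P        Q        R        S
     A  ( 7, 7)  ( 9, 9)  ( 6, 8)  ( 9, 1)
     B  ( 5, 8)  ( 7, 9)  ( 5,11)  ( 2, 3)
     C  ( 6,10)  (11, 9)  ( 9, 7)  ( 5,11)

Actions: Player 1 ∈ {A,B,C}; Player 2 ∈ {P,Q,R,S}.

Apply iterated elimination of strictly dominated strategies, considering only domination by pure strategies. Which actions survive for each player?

IESDS → P1:{A,C} P2:{P,Q,S}

P1 drop B (A beats it: P:7>5 Q:9>7 R:6>5 S:9>2)
P2 drop R (Q beats it: A:9>8 C:9>7)
P1→{A,C} P2→{P,Q,S}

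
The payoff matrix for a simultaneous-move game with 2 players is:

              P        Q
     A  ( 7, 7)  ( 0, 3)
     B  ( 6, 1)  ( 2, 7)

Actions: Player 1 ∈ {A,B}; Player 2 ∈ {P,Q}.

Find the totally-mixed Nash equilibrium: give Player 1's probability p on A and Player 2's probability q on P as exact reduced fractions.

p=3/5, q=2/3

P1 indiff ⇒ q·7+(1-q)·0 = q·6+(1-q)·2 ⇒ q(1) = (1-q)(2) ⇒ q = 2/3
P2 indiff ⇒ p·7+(1-p)·1 = p·3+(1-p)·7 ⇒ p(4) = (1-p)(6) ⇒ p = 3/5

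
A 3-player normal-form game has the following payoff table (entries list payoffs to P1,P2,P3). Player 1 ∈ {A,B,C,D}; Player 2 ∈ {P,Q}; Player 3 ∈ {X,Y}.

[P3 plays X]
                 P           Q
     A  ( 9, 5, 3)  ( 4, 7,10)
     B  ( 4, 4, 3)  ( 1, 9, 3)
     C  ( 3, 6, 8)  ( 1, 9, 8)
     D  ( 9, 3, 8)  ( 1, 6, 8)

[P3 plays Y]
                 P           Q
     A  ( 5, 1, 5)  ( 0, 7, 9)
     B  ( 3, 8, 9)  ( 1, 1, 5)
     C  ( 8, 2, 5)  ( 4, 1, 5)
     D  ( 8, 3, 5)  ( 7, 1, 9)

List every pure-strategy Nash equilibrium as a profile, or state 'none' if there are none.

PSNE = {(A,Q,X)}

(A,P,X): not NE [P2→Q gives 7>5; P3→Y gives 5>3]
(A,P,Y): not NE [P1→D gives 8>5; P2→Q gives 7>1]
(A,Q,X): NE
(A,Q,Y): not NE [P1→D gives 7>0; P3→X gives 10>9]
(B,P,X): not NE [P1→D gives 9>4; P2→Q gives 9>4; P3→Y gives 9>3]
(B,P,Y): not NE [P1→D gives 8>3]
(B,Q,X): not NE [P1→A gives 4>1; P3→Y gives 5>3]
(B,Q,Y): not NE [P1→D gives 7>1; P2→P gives 8>1]
(C,P,X): not NE [P1→D gives 9>3; P2→Q gives 9>6]
(C,P,Y): not NE [P3→X gives 8>5]
(C,Q,X): not NE [P1→A gives 4>1]
(C,Q,Y): not NE [P1→D gives 7>4; P2→P gives 2>1; P3→X gives 8>5]
(D,P,X): not NE [P2→Q gives 6>3]
(D,P,Y): not NE [P3→X gives 8>5]
(D,Q,X): not NE [P1→A gives 4>1; P3→Y gives 9>8]
(D,Q,Y): not NE [P2→P gives 3>1]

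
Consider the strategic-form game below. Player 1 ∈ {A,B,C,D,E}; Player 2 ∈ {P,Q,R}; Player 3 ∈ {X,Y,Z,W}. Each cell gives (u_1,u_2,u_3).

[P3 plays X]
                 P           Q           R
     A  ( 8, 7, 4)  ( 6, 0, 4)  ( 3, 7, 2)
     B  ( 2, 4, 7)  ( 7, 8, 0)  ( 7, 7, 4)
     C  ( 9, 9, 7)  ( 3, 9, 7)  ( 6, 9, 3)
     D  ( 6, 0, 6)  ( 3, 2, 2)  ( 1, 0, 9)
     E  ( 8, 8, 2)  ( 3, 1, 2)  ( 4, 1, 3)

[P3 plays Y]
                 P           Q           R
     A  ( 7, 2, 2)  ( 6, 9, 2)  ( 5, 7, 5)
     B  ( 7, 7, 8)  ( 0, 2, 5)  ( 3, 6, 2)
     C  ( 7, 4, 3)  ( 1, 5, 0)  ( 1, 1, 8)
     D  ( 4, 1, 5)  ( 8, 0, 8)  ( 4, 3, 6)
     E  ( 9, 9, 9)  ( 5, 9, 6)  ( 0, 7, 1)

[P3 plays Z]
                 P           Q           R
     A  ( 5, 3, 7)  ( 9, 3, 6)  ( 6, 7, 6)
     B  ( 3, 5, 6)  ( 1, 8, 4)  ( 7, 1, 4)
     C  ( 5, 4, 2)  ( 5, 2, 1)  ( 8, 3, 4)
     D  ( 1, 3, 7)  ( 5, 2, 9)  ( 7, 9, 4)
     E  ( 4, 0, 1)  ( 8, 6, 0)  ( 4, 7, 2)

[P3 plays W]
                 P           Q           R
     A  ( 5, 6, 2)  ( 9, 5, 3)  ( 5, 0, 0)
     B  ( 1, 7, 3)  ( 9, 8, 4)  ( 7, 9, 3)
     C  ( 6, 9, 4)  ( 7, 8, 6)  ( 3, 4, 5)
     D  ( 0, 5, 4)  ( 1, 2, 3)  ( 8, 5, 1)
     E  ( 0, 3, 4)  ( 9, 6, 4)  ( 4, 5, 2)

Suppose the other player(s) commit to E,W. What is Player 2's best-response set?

u_2(P vs E,W) = 3
u_2(Q vs E,W) = 6
u_2(R vs E,W) = 5
max payoff 6 at {Q}

P2 best: {Q}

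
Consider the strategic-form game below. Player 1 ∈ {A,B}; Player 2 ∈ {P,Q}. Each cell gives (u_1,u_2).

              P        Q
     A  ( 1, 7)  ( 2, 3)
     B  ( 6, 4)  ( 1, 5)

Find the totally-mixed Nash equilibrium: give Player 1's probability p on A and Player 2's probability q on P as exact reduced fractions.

p=1/5, q=1/6

P1 indiff ⇒ q·1+(1-q)·2 = q·6+(1-q)·1 ⇒ q(-5) = (1-q)(-1) ⇒ q = 1/6
P2 indiff ⇒ p·7+(1-p)·4 = p·3+(1-p)·5 ⇒ p(4) = (1-p)(1) ⇒ p = 1/5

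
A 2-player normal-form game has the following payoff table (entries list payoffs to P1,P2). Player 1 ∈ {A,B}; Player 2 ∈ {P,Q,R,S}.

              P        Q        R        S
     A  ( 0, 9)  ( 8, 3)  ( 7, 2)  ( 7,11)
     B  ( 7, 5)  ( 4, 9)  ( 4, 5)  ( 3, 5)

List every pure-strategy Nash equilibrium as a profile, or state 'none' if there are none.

Nash profiles: (A,S)

(A,P): not NE [P1→B gives 7>0; P2→S gives 11>9]
(A,Q): not NE [P2→S gives 11>3]
(A,R): not NE [P2→S gives 11>2]
(A,S): NE
(B,P): not NE [P2→Q gives 9>5]
(B,Q): not NE [P1→A gives 8>4]
(B,R): not NE [P1→A gives 7>4; P2→Q gives 9>5]
(B,S): not NE [P1→A gives 7>3; P2→Q gives 9>5]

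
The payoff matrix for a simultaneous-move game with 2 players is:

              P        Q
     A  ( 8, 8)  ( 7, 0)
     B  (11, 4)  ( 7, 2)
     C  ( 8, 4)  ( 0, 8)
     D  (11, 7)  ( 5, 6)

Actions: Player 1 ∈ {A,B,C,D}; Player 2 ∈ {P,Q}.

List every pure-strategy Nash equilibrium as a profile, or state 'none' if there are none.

Nash profiles: (B,P), (D,P)

(A,P): not NE [P1→D gives 11>8]
(A,Q): not NE [P2→P gives 8>0]
(B,P): NE
(B,Q): not NE [P2→P gives 4>2]
(C,P): not NE [P1→D gives 11>8; P2→Q gives 8>4]
(C,Q): not NE [P1→B gives 7>0]
(D,P): NE
(D,Q): not NE [P1→B gives 7>5; P2→P gives 7>6]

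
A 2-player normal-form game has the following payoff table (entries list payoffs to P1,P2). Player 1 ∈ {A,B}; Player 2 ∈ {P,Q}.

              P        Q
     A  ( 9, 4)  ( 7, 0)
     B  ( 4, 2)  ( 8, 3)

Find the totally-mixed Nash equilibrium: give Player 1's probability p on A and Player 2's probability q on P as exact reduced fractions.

(p,q) = (1/5, 1/6)

P1 indiff ⇒ q·9+(1-q)·7 = q·4+(1-q)·8 ⇒ q(5) = (1-q)(1) ⇒ q = 1/6
P2 indiff ⇒ p·4+(1-p)·2 = p·0+(1-p)·3 ⇒ p(4) = (1-p)(1) ⇒ p = 1/5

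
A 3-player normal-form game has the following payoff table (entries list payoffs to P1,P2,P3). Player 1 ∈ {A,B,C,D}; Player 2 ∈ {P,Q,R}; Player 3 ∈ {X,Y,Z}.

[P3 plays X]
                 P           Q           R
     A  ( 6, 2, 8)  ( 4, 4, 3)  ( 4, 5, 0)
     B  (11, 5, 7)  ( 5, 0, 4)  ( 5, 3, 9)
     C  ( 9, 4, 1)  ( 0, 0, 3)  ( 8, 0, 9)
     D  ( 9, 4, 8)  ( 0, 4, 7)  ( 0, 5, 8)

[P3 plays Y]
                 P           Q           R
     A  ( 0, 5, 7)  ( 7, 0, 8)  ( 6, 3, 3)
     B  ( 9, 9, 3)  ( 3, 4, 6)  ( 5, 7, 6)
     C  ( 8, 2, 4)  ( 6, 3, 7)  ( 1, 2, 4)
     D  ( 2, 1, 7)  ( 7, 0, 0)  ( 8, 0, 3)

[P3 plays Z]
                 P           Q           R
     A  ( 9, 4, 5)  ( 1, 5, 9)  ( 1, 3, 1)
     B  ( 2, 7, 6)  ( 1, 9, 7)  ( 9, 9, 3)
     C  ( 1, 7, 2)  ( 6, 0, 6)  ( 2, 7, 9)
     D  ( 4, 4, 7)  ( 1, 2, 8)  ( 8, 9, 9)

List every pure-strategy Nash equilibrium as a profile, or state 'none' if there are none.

NE set: (B,P,X)

(A,P,X): not NE [P1→B gives 11>6; P2→R gives 5>2]
(A,P,Y): not NE [P1→B gives 9>0; P3→X gives 8>7]
(A,P,Z): not NE [P2→Q gives 5>4; P3→X gives 8>5]
(A,Q,X): not NE [P1→B gives 5>4; P2→R gives 5>4; P3→Z gives 9>3]
(A,Q,Y): not NE [P2→P gives 5>0; P3→Z gives 9>8]
(A,Q,Z): not NE [P1→C gives 6>1]
(A,R,X): not NE [P1→C gives 8>4; P3→Y gives 3>0]
(A,R,Y): not NE [P1→D gives 8>6; P2→P gives 5>3]
(A,R,Z): not NE [P1→B gives 9>1; P2→Q gives 5>3; P3→Y gives 3>1]
(B,P,X): NE
(B,P,Y): not NE [P3→X gives 7>3]
(B,P,Z): not NE [P1→A gives 9>2; P2→R gives 9>7; P3→X gives 7>6]
(B,Q,X): not NE [P2→P gives 5>0; P3→Z gives 7>4]
(B,Q,Y): not NE [P1→D gives 7>3; P2→P gives 9>4; P3→Z gives 7>6]
(B,Q,Z): not NE [P1→C gives 6>1]
(B,R,X): not NE [P1→C gives 8>5; P2→P gives 5>3]
(B,R,Y): not NE [P1→D gives 8>5; P2→P gives 9>7; P3→X gives 9>6]
(B,R,Z): not NE [P3→X gives 9>3]
(C,P,X): not NE [P1→B gives 11>9; P3→Y gives 4>1]
(C,P,Y): not NE [P1→B gives 9>8; P2→Q gives 3>2]
(C,P,Z): not NE [P1→A gives 9>1; P3→Y gives 4>2]
(C,Q,X): not NE [P1→B gives 5>0; P2→P gives 4>0; P3→Y gives 7>3]
(C,Q,Y): not NE [P1→D gives 7>6]
(C,Q,Z): not NE [P2→R gives 7>0; P3→Y gives 7>6]
(C,R,X): not NE [P2→P gives 4>0]
(C,R,Y): not NE [P1→D gives 8>1; P2→Q gives 3>2; P3→Z gives 9>4]
(C,R,Z): not NE [P1→B gives 9>2]
(D,P,X): not NE [P1→B gives 11>9; P2→R gives 5>4]
(D,P,Y): not NE [P1→B gives 9>2; P3→X gives 8>7]
(D,P,Z): not NE [P1→A gives 9>4; P2→R gives 9>4; P3→X gives 8>7]
(D,Q,X): not NE [P1→B gives 5>0; P2→R gives 5>4; P3→Z gives 8>7]
(D,Q,Y): not NE [P2→P gives 1>0; P3→Z gives 8>0]
(D,Q,Z): not NE [P1→C gives 6>1; P2→R gives 9>2]
(D,R,X): not NE [P1→C gives 8>0; P3→Z gives 9>8]
(D,R,Y): not NE [P2→P gives 1>0; P3→Z gives 9>3]
(D,R,Z): not NE [P1→B gives 9>8]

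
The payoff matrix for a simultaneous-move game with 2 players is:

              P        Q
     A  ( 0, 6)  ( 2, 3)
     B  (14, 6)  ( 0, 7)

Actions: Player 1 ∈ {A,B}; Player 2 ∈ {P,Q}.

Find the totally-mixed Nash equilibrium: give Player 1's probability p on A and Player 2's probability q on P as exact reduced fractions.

P1 mixes 1/4 on A; P2 mixes 1/8 on P

P1 indiff ⇒ q·0+(1-q)·2 = q·14+(1-q)·0 ⇒ q(-14) = (1-q)(-2) ⇒ q = 1/8
P2 indiff ⇒ p·6+(1-p)·6 = p·3+(1-p)·7 ⇒ p(3) = (1-p)(1) ⇒ p = 1/4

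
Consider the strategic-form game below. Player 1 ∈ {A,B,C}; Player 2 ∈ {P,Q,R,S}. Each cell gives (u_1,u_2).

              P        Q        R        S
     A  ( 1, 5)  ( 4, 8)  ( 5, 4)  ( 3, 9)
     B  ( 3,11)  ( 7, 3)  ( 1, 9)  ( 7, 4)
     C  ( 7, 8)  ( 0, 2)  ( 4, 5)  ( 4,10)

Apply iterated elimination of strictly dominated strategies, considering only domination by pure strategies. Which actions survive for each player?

Survivors P1:{B,C} P2:{P,S}

P2 drop Q (S beats it: A:9>8 B:4>3 C:10>2)
P2 drop R (P beats it: A:5>4 B:11>9 C:8>5)
P1 drop A (B beats it: P:3>1 S:7>3)
P1→{B,C} P2→{P,S}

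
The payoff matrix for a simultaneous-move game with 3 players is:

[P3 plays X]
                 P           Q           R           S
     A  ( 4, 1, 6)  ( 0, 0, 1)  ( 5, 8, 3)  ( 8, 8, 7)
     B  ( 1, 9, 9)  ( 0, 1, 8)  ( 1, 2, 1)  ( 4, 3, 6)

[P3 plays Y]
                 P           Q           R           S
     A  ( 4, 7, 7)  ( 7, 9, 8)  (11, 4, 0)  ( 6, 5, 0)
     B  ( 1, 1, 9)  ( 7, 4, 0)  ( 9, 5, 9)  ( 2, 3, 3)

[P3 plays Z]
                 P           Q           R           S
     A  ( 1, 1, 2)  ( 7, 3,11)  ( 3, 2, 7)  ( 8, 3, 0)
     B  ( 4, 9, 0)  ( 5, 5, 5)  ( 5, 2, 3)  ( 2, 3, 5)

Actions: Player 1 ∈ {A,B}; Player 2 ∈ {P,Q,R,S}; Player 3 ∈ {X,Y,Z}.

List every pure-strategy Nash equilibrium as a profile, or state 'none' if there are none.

Nash profiles: (A,Q,Z), (A,S,X)

(A,P,X): not NE [P2→S gives 8>1; P3→Y gives 7>6]
(A,P,Y): not NE [P2→Q gives 9>7]
(A,P,Z): not NE [P1→B gives 4>1; P2→S gives 3>1; P3→Y gives 7>2]
(A,Q,X): not NE [P2→S gives 8>0; P3→Z gives 11>1]
(A,Q,Y): not NE [P3→Z gives 11>8]
(A,Q,Z): NE
(A,R,X): not NE [P3→Z gives 7>3]
(A,R,Y): not NE [P2→Q gives 9>4; P3→Z gives 7>0]
(A,R,Z): not NE [P1→B gives 5>3; P2→S gives 3>2]
(A,S,X): NE
(A,S,Y): not NE [P2→Q gives 9>5; P3→X gives 7>0]
(A,S,Z): not NE [P3→X gives 7>0]
(B,P,X): not NE [P1→A gives 4>1]
(B,P,Y): not NE [P1→A gives 4>1; P2→R gives 5>1]
(B,P,Z): not NE [P3→Y gives 9>0]
(B,Q,X): not NE [P2→P gives 9>1]
(B,Q,Y): not NE [P2→R gives 5>4; P3→X gives 8>0]
(B,Q,Z): not NE [P1→A gives 7>5; P2→P gives 9>5; P3→X gives 8>5]
(B,R,X): not NE [P1→A gives 5>1; P2→P gives 9>2; P3→Y gives 9>1]
(B,R,Y): not NE [P1→A gives 11>9]
(B,R,Z): not NE [P2→P gives 9>2; P3→Y gives 9>3]
(B,S,X): not NE [P1→A gives 8>4; P2→P gives 9>3]
(B,S,Y): not NE [P1→A gives 6>2; P2→R gives 5>3; P3→X gives 6>3]
(B,S,Z): not NE [P1→A gives 8>2; P2→P gives 9>3; P3→X gives 6>5]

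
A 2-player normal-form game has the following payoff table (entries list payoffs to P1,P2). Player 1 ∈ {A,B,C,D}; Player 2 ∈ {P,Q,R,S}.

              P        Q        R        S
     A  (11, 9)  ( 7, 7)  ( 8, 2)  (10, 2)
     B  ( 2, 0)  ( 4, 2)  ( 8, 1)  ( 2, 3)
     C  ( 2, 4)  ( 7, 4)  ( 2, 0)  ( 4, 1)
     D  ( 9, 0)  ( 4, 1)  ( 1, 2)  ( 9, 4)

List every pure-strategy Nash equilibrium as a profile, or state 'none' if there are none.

(A,P): NE
(A,Q): not NE [P2→P gives 9>7]
(A,R): not NE [P2→P gives 9>2]
(A,S): not NE [P2→P gives 9>2]
(B,P): not NE [P1→A gives 11>2; P2→S gives 3>0]
(B,Q): not NE [P1→C gives 7>4; P2→S gives 3>2]
(B,R): not NE [P2→S gives 3>1]
(B,S): not NE [P1→A gives 10>2]
(C,P): not NE [P1→A gives 11>2]
(C,Q): NE
(C,R): not NE [P1→B gives 8>2; P2→Q gives 4>0]
(C,S): not NE [P1→A gives 10>4; P2→Q gives 4>1]
(D,P): not NE [P1→A gives 11>9; P2→S gives 4>0]
(D,Q): not NE [P1→C gives 7>4; P2→S gives 4>1]
(D,R): not NE [P1→B gives 8>1; P2→S gives 4>2]
(D,S): not NE [P1→A gives 10>9]

PSNE = {(A,P), (C,Q)}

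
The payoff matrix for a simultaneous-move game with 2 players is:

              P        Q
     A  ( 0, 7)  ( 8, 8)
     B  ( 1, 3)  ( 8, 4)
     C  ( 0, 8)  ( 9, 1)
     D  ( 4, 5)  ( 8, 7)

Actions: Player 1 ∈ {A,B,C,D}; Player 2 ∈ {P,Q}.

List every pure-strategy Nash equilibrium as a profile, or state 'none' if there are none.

(A,P): not NE [P1→D gives 4>0; P2→Q gives 8>7]
(A,Q): not NE [P1→C gives 9>8]
(B,P): not NE [P1→D gives 4>1; P2→Q gives 4>3]
(B,Q): not NE [P1→C gives 9>8]
(C,P): not NE [P1→D gives 4>0]
(C,Q): not NE [P2→P gives 8>1]
(D,P): not NE [P2→Q gives 7>5]
(D,Q): not NE [P1→C gives 9>8]

Equilibria: none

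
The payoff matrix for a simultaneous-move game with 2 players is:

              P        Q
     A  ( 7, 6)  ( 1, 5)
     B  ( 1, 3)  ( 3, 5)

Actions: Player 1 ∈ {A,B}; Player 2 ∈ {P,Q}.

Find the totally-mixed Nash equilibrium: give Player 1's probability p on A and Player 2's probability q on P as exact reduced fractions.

p=2/3, q=1/4

P1 indiff ⇒ q·7+(1-q)·1 = q·1+(1-q)·3 ⇒ q(6) = (1-q)(2) ⇒ q = 1/4
P2 indiff ⇒ p·6+(1-p)·3 = p·5+(1-p)·5 ⇒ p(1) = (1-p)(2) ⇒ p = 2/3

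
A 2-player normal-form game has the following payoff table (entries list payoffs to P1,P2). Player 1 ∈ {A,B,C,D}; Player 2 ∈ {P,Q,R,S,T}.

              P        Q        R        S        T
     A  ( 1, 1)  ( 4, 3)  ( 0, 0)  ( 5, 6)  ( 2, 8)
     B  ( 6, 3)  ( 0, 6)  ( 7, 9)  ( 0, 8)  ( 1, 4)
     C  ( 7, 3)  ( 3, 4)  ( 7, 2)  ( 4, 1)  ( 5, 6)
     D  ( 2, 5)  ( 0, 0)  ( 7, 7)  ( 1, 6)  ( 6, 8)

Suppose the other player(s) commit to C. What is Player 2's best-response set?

P2 best: {T}

u_2(P vs C) = 3
u_2(Q vs C) = 4
u_2(R vs C) = 2
u_2(S vs C) = 1
u_2(T vs C) = 6
max payoff 6 at {T}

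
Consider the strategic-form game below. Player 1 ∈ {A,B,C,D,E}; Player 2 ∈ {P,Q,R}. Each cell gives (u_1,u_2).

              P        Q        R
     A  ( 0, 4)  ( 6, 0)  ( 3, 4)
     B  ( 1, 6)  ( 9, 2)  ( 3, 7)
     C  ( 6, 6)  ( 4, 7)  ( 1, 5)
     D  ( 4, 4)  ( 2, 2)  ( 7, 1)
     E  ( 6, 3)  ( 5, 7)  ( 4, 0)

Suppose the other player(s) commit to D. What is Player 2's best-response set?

u_2(P vs D) = 4
u_2(Q vs D) = 2
u_2(R vs D) = 1
max payoff 4 at {P}

P2 best: {P}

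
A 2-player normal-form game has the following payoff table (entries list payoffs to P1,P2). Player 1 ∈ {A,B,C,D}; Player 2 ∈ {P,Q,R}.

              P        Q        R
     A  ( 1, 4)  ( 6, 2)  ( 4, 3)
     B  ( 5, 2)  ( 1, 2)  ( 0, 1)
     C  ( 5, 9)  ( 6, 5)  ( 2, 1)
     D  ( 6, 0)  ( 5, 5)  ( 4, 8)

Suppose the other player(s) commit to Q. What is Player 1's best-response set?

u_1(A vs Q) = 6
u_1(B vs Q) = 1
u_1(C vs Q) = 6
u_1(D vs Q) = 5
max payoff 6 at {A,C}

P1 best: {A,C}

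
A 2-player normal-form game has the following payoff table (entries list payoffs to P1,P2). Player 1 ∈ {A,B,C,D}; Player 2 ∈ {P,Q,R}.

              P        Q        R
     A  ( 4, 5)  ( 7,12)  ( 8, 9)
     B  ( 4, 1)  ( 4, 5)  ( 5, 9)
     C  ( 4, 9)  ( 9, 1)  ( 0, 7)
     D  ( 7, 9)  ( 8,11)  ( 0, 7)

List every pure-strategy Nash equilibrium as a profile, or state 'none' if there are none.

(A,P): not NE [P1→D gives 7>4; P2→Q gives 12>5]
(A,Q): not NE [P1→C gives 9>7]
(A,R): not NE [P2→Q gives 12>9]
(B,P): not NE [P1→D gives 7>4; P2→R gives 9>1]
(B,Q): not NE [P1→C gives 9>4; P2→R gives 9>5]
(B,R): not NE [P1→A gives 8>5]
(C,P): not NE [P1→D gives 7>4]
(C,Q): not NE [P2→P gives 9>1]
(C,R): not NE [P1→A gives 8>0; P2→P gives 9>7]
(D,P): not NE [P2→Q gives 11>9]
(D,Q): not NE [P1→C gives 9>8]
(D,R): not NE [P1→A gives 8>0; P2→Q gives 11>7]

Equilibria: none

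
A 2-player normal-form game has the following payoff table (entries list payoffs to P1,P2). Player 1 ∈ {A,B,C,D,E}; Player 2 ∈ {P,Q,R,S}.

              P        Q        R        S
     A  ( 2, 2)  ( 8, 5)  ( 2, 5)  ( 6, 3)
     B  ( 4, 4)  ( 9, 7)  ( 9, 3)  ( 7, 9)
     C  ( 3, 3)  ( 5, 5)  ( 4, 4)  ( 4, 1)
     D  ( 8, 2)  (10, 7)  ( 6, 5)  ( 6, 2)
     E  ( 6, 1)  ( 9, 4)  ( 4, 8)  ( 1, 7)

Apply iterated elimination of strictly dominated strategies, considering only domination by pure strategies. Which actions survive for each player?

P1 drop A (B beats it: P:4>2 Q:9>8 R:9>2 S:7>6)
P1 drop C (B beats it: P:4>3 Q:9>5 R:9>4 S:7>4)
P1 drop E (D beats it: P:8>6 Q:10>9 R:6>4 S:6>1)
P2 drop P (Q beats it: B:7>4 D:7>2)
P2 drop R (Q beats it: B:7>3 D:7>5)
P1→{B,D} P2→{Q,S}

IESDS → P1:{B,D} P2:{Q,S}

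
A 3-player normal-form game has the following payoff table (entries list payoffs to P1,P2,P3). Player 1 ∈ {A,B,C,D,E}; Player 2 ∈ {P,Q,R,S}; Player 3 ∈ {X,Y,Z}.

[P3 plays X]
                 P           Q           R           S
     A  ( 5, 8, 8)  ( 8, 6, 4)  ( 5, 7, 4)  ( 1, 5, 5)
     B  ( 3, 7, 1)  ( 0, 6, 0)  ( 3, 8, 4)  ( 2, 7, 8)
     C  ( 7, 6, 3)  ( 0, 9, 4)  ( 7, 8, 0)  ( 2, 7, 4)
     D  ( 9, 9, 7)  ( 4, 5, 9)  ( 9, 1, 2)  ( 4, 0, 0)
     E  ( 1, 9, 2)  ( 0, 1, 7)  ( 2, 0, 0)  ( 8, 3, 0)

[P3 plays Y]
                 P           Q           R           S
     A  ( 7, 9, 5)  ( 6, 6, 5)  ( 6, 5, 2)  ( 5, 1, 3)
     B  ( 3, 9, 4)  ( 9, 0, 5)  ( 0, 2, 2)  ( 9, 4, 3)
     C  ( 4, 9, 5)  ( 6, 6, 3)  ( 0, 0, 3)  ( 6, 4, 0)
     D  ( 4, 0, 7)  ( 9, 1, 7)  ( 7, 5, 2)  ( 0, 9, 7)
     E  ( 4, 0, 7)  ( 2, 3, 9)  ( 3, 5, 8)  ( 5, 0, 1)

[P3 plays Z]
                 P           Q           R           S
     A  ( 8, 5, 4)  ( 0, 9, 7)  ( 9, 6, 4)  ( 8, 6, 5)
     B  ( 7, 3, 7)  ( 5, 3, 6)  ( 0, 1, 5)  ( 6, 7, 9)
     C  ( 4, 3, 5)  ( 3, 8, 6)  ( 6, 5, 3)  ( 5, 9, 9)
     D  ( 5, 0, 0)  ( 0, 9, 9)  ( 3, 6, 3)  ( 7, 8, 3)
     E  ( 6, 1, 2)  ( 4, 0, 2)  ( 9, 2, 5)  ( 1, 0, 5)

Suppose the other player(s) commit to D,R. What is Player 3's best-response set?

u_3(X vs D,R) = 2
u_3(Y vs D,R) = 2
u_3(Z vs D,R) = 3
max payoff 3 at {Z}

P3 best: {Z}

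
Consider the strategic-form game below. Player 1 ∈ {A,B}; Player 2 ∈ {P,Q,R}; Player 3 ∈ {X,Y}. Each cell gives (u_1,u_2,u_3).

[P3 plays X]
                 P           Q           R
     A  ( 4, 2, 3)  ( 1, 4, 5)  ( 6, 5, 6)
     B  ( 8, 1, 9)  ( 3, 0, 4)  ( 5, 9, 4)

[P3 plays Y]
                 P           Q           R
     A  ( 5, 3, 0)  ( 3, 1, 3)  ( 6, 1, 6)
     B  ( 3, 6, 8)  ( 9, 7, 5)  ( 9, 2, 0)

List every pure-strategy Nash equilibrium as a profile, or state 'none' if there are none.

Nash profiles: (A,R,X), (B,Q,Y)

(A,P,X): not NE [P1→B gives 8>4; P2→R gives 5>2]
(A,P,Y): not NE [P3→X gives 3>0]
(A,Q,X): not NE [P1→B gives 3>1; P2→R gives 5>4]
(A,Q,Y): not NE [P1→B gives 9>3; P2→P gives 3>1; P3→X gives 5>3]
(A,R,X): NE
(A,R,Y): not NE [P1→B gives 9>6; P2→P gives 3>1]
(B,P,X): not NE [P2→R gives 9>1]
(B,P,Y): not NE [P1→A gives 5>3; P2→Q gives 7>6; P3→X gives 9>8]
(B,Q,X): not NE [P2→R gives 9>0; P3→Y gives 5>4]
(B,Q,Y): NE
(B,R,X): not NE [P1→A gives 6>5]
(B,R,Y): not NE [P2→Q gives 7>2; P3→X gives 4>0]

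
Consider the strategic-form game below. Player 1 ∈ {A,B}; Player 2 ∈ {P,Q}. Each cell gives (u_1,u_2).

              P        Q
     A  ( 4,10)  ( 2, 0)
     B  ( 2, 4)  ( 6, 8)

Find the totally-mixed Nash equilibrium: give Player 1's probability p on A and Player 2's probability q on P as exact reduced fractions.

P1 indiff ⇒ q·4+(1-q)·2 = q·2+(1-q)·6 ⇒ q(2) = (1-q)(4) ⇒ q = 2/3
P2 indiff ⇒ p·10+(1-p)·4 = p·0+(1-p)·8 ⇒ p(10) = (1-p)(4) ⇒ p = 2/7

p=2/7, q=2/3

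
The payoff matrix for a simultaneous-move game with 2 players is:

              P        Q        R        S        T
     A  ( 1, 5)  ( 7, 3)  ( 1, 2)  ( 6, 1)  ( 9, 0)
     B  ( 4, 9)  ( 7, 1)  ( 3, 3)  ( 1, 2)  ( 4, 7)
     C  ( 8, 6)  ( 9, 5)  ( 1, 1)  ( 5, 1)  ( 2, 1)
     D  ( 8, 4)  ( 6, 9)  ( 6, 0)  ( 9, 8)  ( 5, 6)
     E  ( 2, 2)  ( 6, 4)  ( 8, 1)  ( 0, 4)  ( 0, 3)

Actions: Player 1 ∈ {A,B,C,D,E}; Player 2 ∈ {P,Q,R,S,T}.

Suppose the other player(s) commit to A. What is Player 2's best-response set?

u_2(P vs A) = 5
u_2(Q vs A) = 3
u_2(R vs A) = 2
u_2(S vs A) = 1
u_2(T vs A) = 0
max payoff 5 at {P}

P2 best: {P}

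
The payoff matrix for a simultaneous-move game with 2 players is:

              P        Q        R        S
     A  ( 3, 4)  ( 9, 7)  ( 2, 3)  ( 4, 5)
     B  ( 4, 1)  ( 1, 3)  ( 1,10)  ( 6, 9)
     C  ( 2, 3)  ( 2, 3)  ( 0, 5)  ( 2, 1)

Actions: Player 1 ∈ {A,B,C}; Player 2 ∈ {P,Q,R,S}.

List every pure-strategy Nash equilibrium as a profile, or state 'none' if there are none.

Nash profiles: (A,Q)

(A,P): not NE [P1→B gives 4>3; P2→Q gives 7>4]
(A,Q): NE
(A,R): not NE [P2→Q gives 7>3]
(A,S): not NE [P1→B gives 6>4; P2→Q gives 7>5]
(B,P): not NE [P2→R gives 10>1]
(B,Q): not NE [P1→A gives 9>1; P2→R gives 10>3]
(B,R): not NE [P1→A gives 2>1]
(B,S): not NE [P2→R gives 10>9]
(C,P): not NE [P1→B gives 4>2; P2→R gives 5>3]
(C,Q): not NE [P1→A gives 9>2; P2→R gives 5>3]
(C,R): not NE [P1→A gives 2>0]
(C,S): not NE [P1→B gives 6>2; P2→R gives 5>1]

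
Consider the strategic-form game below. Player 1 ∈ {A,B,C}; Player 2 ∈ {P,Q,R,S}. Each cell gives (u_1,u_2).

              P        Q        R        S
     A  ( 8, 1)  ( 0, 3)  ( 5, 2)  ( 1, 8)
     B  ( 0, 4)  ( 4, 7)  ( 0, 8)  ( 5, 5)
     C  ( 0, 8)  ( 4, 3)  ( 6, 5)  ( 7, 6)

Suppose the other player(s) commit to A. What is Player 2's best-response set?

P2 best: {S}

u_2(P vs A) = 1
u_2(Q vs A) = 3
u_2(R vs A) = 2
u_2(S vs A) = 8
max payoff 8 at {S}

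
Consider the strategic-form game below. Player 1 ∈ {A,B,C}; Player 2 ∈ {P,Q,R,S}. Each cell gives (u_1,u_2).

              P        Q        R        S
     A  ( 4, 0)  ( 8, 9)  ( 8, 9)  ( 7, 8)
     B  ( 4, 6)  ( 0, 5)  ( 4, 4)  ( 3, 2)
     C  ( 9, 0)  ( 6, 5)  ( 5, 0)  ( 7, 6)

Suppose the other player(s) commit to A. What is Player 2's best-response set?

u_2(P vs A) = 0
u_2(Q vs A) = 9
u_2(R vs A) = 9
u_2(S vs A) = 8
max payoff 9 at {Q,R}

BR_2 = {Q,R}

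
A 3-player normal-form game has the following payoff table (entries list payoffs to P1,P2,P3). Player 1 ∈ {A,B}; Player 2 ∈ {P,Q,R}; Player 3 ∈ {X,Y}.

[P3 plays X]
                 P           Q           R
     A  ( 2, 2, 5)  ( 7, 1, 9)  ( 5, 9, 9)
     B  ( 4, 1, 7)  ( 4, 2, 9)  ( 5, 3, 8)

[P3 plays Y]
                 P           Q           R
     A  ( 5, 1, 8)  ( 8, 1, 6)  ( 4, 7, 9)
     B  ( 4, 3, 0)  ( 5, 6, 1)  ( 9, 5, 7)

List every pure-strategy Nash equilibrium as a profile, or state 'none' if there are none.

Nash profiles: (A,R,X), (B,R,X)

(A,P,X): not NE [P1→B gives 4>2; P2→R gives 9>2; P3→Y gives 8>5]
(A,P,Y): not NE [P2→R gives 7>1]
(A,Q,X): not NE [P2→R gives 9>1]
(A,Q,Y): not NE [P2→R gives 7>1; P3→X gives 9>6]
(A,R,X): NE
(A,R,Y): not NE [P1→B gives 9>4]
(B,P,X): not NE [P2→R gives 3>1]
(B,P,Y): not NE [P1→A gives 5>4; P2→Q gives 6>3; P3→X gives 7>0]
(B,Q,X): not NE [P1→A gives 7>4; P2→R gives 3>2]
(B,Q,Y): not NE [P1→A gives 8>5; P3→X gives 9>1]
(B,R,X): NE
(B,R,Y): not NE [P2→Q gives 6>5; P3→X gives 8>7]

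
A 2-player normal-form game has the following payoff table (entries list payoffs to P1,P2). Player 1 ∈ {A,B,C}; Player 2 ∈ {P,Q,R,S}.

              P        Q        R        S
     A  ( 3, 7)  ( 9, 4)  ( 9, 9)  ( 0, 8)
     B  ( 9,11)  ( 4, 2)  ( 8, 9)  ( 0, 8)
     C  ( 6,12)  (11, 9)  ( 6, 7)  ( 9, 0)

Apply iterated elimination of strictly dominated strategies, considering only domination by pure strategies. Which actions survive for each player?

IESDS → P1:{A,B} P2:{P,R}

P2 drop Q (P beats it: A:7>4 B:11>2 C:12>9)
P2 drop S (R beats it: A:9>8 B:9>8 C:7>0)
P1 drop C (B beats it: P:9>6 R:8>6)
P1→{A,B} P2→{P,R}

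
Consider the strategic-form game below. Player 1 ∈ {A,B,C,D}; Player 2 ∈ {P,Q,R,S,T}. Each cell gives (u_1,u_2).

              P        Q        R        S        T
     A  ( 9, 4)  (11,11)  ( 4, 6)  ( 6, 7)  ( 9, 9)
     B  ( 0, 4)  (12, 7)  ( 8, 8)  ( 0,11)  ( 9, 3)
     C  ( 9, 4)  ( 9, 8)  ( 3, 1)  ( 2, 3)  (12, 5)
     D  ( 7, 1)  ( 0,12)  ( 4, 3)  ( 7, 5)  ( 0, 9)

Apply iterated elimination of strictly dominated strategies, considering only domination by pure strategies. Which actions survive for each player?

P2 drop P (Q beats it: A:11>4 B:7>4 C:8>4 D:12>1)
P2 drop R (S beats it: A:7>6 B:11>8 C:3>1 D:5>3)
P2 drop T (Q beats it: A:11>9 B:7>3 C:8>5 D:12>9)
P1 drop C (A beats it: Q:11>9 S:6>2)
P1→{A,B,D} P2→{Q,S}

Remaining: P1:{A,B,D} P2:{Q,S}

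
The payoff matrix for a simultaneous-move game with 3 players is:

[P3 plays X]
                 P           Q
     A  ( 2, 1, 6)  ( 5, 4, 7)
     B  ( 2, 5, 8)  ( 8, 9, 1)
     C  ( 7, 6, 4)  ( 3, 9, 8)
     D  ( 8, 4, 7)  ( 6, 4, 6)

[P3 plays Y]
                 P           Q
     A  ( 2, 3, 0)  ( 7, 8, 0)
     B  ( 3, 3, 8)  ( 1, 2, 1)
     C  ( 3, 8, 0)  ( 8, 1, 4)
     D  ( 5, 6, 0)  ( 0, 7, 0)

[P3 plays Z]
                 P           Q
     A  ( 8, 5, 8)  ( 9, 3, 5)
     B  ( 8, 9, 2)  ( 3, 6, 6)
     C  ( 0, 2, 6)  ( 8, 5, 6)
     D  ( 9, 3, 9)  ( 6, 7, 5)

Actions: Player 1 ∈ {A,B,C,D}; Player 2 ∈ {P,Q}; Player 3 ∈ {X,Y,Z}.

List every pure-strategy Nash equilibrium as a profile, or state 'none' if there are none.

PSNE: ∅

(A,P,X): not NE [P1→D gives 8>2; P2→Q gives 4>1; P3→Z gives 8>6]
(A,P,Y): not NE [P1→D gives 5>2; P2→Q gives 8>3; P3→Z gives 8>0]
(A,P,Z): not NE [P1→D gives 9>8]
(A,Q,X): not NE [P1→B gives 8>5]
(A,Q,Y): not NE [P1→C gives 8>7; P3→X gives 7>0]
(A,Q,Z): not NE [P2→P gives 5>3; P3→X gives 7>5]
(B,P,X): not NE [P1→D gives 8>2; P2→Q gives 9>5]
(B,P,Y): not NE [P1→D gives 5>3]
(B,P,Z): not NE [P1→D gives 9>8; P3→Y gives 8>2]
(B,Q,X): not NE [P3→Z gives 6>1]
(B,Q,Y): not NE [P1→C gives 8>1; P2→P gives 3>2; P3→Z gives 6>1]
(B,Q,Z): not NE [P1→A gives 9>3; P2→P gives 9>6]
(C,P,X): not NE [P1→D gives 8>7; P2→Q gives 9>6; P3→Z gives 6>4]
(C,P,Y): not NE [P1→D gives 5>3; P3→Z gives 6>0]
(C,P,Z): not NE [P1→D gives 9>0; P2→Q gives 5>2]
(C,Q,X): not NE [P1→B gives 8>3]
(C,Q,Y): not NE [P2→P gives 8>1; P3→X gives 8>4]
(C,Q,Z): not NE [P1→A gives 9>8; P3→X gives 8>6]
(D,P,X): not NE [P3→Z gives 9>7]
(D,P,Y): not NE [P2→Q gives 7>6; P3→Z gives 9>0]
(D,P,Z): not NE [P2→Q gives 7>3]
(D,Q,X): not NE [P1→B gives 8>6]
(D,Q,Y): not NE [P1→C gives 8>0; P3→X gives 6>0]
(D,Q,Z): not NE [P1→A gives 9>6; P3→X gives 6>5]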